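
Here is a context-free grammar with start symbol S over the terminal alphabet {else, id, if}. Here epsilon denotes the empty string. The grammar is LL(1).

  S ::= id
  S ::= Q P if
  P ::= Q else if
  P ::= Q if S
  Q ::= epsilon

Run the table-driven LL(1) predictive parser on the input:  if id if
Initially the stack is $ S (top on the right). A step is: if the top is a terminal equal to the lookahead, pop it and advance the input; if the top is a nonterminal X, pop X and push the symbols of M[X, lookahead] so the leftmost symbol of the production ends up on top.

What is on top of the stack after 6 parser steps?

id

     Stack        Input       Action
  1  $ S          if id if $  expand S ::= Q P if
  2  $ if P Q     if id if $  expand Q ::= epsilon
  3  $ if P       if id if $  expand P ::= Q if S
  4  $ if S if Q  if id if $  expand Q ::= epsilon
  5  $ if S if    if id if $  match if
  6  $ if S       id if $     expand S ::= id
Stack after step 6: $ if id (top = id).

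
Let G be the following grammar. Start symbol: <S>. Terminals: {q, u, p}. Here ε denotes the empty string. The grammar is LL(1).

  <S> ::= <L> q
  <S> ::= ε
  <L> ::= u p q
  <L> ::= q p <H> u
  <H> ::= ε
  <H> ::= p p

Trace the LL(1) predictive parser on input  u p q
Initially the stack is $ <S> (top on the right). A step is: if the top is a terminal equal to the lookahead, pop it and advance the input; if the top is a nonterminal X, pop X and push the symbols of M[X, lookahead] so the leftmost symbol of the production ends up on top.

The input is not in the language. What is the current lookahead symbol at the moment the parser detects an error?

$

     Stack      Input    Action
  1  $ <S>      u p q $  expand <S> ::= <L> q
  2  $ q <L>    u p q $  expand <L> ::= u p q
  3  $ q q p u  u p q $  match u
  4  $ q q p    p q $    match p
  5  $ q q      q $      match q
  6  $ q        $        error: top is terminal q but lookahead is $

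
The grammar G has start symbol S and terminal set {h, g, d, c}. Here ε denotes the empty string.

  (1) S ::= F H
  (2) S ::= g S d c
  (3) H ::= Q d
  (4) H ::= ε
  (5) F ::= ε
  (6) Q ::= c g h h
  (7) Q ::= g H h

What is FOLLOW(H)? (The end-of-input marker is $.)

{$, d, h}

FIRST(F) = {ε}
FIRST(Q) = {c, g}
FIRST(H) = {ε, c, g}  (via Q d)
FIRST(S) = {ε, c, g}  (via F H)
FOLLOW(S) includes $ since S is the start symbol.
FOLLOW(S): in S::=g S d c, S is followed by d c with FIRST {d}. Thus FOLLOW(S) = {$, d}.
FOLLOW(H): in S::=F H, the suffix after H is empty, so FOLLOW(H) ⊇ FOLLOW(S) = {$, d}; in Q::=g H h, H is followed by h with FIRST {h}. Thus FOLLOW(H) = {$, d, h}.
FOLLOW(F): in S::=F H, F is followed by H with FIRST {ε, c, g}; in S::=F H, the suffix after F is nullable, so FOLLOW(F) ⊇ FOLLOW(S) = {$, d}. Thus FOLLOW(F) = {$, c, d, g}.
FOLLOW(Q): in H::=Q d, Q is followed by d with FIRST {d}. Thus FOLLOW(Q) = {d}.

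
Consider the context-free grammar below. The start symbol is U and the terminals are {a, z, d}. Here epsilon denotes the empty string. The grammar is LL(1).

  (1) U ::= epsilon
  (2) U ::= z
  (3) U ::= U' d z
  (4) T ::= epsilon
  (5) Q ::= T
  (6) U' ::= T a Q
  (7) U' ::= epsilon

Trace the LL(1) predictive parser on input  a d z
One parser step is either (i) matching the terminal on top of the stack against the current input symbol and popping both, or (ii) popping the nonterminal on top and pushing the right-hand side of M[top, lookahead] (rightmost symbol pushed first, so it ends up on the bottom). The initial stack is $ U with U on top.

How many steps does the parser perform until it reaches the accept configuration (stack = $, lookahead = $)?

8

step 1: stack=$ U  input=a d z $  — expand U ::= U' d z
step 2: stack=$ z d U'  input=a d z $  — expand U' ::= T a Q
step 3: stack=$ z d Q a T  input=a d z $  — expand T ::= epsilon
step 4: stack=$ z d Q a  input=a d z $  — match a
step 5: stack=$ z d Q  input=d z $  — expand Q ::= T
step 6: stack=$ z d T  input=d z $  — expand T ::= epsilon
step 7: stack=$ z d  input=d z $  — match d
step 8: stack=$ z  input=z $  — match z
Accept reached after 8 steps.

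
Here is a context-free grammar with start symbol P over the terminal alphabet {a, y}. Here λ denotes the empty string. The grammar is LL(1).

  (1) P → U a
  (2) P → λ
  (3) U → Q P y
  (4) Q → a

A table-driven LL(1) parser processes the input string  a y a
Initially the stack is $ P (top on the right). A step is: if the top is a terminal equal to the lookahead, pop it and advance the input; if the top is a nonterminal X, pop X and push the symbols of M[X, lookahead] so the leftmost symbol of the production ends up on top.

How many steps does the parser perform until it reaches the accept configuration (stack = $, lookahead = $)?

step 1: stack=$ P  input=a y a $  — expand P → U a
step 2: stack=$ a U  input=a y a $  — expand U → Q P y
step 3: stack=$ a y P Q  input=a y a $  — expand Q → a
step 4: stack=$ a y P a  input=a y a $  — match a
step 5: stack=$ a y P  input=y a $  — expand P → λ
step 6: stack=$ a y  input=y a $  — match y
step 7: stack=$ a  input=a $  — match a
Accept reached after 7 steps.

7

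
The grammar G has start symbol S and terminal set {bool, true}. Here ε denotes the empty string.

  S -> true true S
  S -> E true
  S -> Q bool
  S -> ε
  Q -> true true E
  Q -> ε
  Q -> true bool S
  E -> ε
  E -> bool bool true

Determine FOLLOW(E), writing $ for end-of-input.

FIRST(Q) = {ε, true}
FIRST(E) = {ε, bool}
FIRST(S) = {ε, bool, true}  (via E true, Q bool)
FOLLOW(S) includes $ since S is the start symbol.
FOLLOW(Q): in S->Q bool, Q is followed by bool with FIRST {bool}. Thus FOLLOW(Q) = {bool}.
FOLLOW(S): in S->true true S, the suffix after S is empty (adds nothing new); in Q->true bool S, the suffix after S is empty, so FOLLOW(S) ⊇ FOLLOW(Q) = {bool}. Thus FOLLOW(S) = {$, bool}.
FOLLOW(E): in S->E true, E is followed by true with FIRST {true}; in Q->true true E, the suffix after E is empty, so FOLLOW(E) ⊇ FOLLOW(Q) = {bool}. Thus FOLLOW(E) = {bool, true}.

{bool, true}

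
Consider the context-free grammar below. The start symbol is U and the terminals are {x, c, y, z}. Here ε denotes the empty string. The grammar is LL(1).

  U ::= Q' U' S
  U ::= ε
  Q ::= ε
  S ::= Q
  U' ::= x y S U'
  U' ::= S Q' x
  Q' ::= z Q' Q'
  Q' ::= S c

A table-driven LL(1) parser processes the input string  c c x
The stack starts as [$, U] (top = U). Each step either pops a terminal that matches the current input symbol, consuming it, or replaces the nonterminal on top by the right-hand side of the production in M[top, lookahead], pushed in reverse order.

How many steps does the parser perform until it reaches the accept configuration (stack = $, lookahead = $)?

      Stack       Input    Action
   1  $ U         c c x $  expand U ::= Q' U' S
   2  $ S U' Q'   c c x $  expand Q' ::= S c
   3  $ S U' c S  c c x $  expand S ::= Q
   4  $ S U' c Q  c c x $  expand Q ::= ε
   5  $ S U' c    c c x $  match c
   6  $ S U'      c x $    expand U' ::= S Q' x
   7  $ S x Q' S  c x $    expand S ::= Q
   8  $ S x Q' Q  c x $    expand Q ::= ε
   9  $ S x Q'    c x $    expand Q' ::= S c
  10  $ S x c S   c x $    expand S ::= Q
  11  $ S x c Q   c x $    expand Q ::= ε
  12  $ S x c     c x $    match c
  13  $ S x       x $      match x
  14  $ S         $        expand S ::= Q
  15  $ Q         $        expand Q ::= ε
Accept reached after 15 steps.

15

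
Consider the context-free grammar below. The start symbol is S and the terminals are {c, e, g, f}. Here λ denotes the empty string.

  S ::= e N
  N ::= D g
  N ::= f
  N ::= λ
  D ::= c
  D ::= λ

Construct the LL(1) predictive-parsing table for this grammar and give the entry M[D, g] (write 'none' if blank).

D ::= λ

FIRST(S) = {e}
FIRST(D) = {λ, c}
FIRST(N) = {λ, c, f, g}  (via D g)
FOLLOW(S) includes $ since S is the start symbol.
FOLLOW(D): in N::=D g, D is followed by g with FIRST {g}. Thus FOLLOW(D) = {g}.
For D ::= c: FIRST(c) = {c}, so it goes in M[D, t] for t ∈ {c}.
For D ::= λ: FIRST(λ) = {λ}, so it goes in M[D, t] for t ∈ {}; since λ ∈ FIRST, also for every t ∈ FOLLOW(D) = {g}.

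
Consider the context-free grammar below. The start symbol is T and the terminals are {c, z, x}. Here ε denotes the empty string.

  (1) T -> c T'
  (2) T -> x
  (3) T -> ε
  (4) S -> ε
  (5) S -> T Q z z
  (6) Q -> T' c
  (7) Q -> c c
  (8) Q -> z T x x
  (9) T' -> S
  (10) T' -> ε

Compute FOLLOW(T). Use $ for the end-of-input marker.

{$, c, x, z}

FIRST(T) = {ε, c, x}
FIRST(S) = {ε, c, x, z}  (via T Q z z)
FIRST(T') = {ε, c, x, z}  (via S)
FIRST(Q) = {c, x, z}  (via T' c)
FOLLOW(T) includes $ since T is the start symbol.
FOLLOW(T): in S->T Q z z, T is followed by Q z z with FIRST {c, x, z}; in Q->z T x x, T is followed by x x with FIRST {x}. Thus FOLLOW(T) = {$, c, x, z}.
FOLLOW(Q): in S->T Q z z, Q is followed by z z with FIRST {z}. Thus FOLLOW(Q) = {z}.
FOLLOW(T'): in T->c T', the suffix after T' is empty, so FOLLOW(T') ⊇ FOLLOW(T) = {$, c, x, z}; in Q->T' c, T' is followed by c with FIRST {c}. Thus FOLLOW(T') = {$, c, x, z}.
FOLLOW(S): in T'->S, the suffix after S is empty, so FOLLOW(S) ⊇ FOLLOW(T') = {$, c, x, z}. Thus FOLLOW(S) = {$, c, x, z}.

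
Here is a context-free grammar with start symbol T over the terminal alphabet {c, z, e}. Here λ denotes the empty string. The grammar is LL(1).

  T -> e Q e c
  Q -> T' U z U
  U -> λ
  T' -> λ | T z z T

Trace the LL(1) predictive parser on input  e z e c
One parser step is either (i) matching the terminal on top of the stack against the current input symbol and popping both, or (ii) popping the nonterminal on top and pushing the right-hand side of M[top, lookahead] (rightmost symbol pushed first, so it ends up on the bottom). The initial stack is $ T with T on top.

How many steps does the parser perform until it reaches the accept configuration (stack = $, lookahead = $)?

9

step 1: stack=$ T  input=e z e c $  — expand T -> e Q e c
step 2: stack=$ c e Q e  input=e z e c $  — match e
step 3: stack=$ c e Q  input=z e c $  — expand Q -> T' U z U
step 4: stack=$ c e U z U T'  input=z e c $  — expand T' -> λ
step 5: stack=$ c e U z U  input=z e c $  — expand U -> λ
step 6: stack=$ c e U z  input=z e c $  — match z
step 7: stack=$ c e U  input=e c $  — expand U -> λ
step 8: stack=$ c e  input=e c $  — match e
step 9: stack=$ c  input=c $  — match c
Accept reached after 9 steps.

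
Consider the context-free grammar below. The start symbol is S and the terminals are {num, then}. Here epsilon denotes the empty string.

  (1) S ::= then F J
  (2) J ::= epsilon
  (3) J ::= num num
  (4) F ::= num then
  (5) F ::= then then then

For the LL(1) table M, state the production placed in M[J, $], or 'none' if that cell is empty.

J ::= epsilon

FIRST(S): from S::=then F J we get {then}. So FIRST(S) = {then}.
FIRST(J): from J::=epsilon we get {epsilon}; from J::=num num we get {num}. So FIRST(J) = {epsilon, num}.
FIRST(F): from F::=num then we get {num}; from F::=then then then we get {then}. So FIRST(F) = {num, then}.
FOLLOW(S) includes $ since S is the start symbol.
FOLLOW(S): S appears on no right-hand side. Thus FOLLOW(S) = {$}.
FOLLOW(J): in S::=then F J, the suffix after J is empty, so FOLLOW(J) ⊇ FOLLOW(S) = {$}. Thus FOLLOW(J) = {$}.
For J ::= epsilon: FIRST(epsilon) = {epsilon}, so it goes in M[J, t] for t ∈ {}; since epsilon ∈ FIRST, also for every t ∈ FOLLOW(J) = {$}.
For J ::= num num: FIRST(num num) = {num}, so it goes in M[J, t] for t ∈ {num}.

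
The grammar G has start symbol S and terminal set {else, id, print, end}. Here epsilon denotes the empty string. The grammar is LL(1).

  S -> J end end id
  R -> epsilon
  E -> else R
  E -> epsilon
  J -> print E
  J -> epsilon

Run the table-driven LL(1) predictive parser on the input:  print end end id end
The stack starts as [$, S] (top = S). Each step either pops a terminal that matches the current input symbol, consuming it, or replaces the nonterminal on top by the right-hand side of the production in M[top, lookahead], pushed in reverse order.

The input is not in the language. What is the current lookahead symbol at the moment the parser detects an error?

step 1: stack=$ S  input=print end end id end $  — expand S -> J end end id
step 2: stack=$ id end end J  input=print end end id end $  — expand J -> print E
step 3: stack=$ id end end E print  input=print end end id end $  — match print
step 4: stack=$ id end end E  input=end end id end $  — expand E -> epsilon
step 5: stack=$ id end end  input=end end id end $  — match end
step 6: stack=$ id end  input=end id end $  — match end
step 7: stack=$ id  input=id end $  — match id
step 8: stack=$  input=end $  — error: stack empty but input remains

end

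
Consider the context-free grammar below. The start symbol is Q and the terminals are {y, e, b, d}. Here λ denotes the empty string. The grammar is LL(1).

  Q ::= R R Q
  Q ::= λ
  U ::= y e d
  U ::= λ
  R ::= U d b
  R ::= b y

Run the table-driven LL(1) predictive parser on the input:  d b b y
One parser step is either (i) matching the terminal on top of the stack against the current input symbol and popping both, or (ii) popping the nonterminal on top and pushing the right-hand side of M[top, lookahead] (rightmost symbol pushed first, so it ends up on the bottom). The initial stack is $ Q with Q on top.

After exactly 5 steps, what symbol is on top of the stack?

R

     Stack        Input      Action
  1  $ Q          d b b y $  expand Q ::= R R Q
  2  $ Q R R      d b b y $  expand R ::= U d b
  3  $ Q R b d U  d b b y $  expand U ::= λ
  4  $ Q R b d    d b b y $  match d
  5  $ Q R b      b b y $    match b
Stack after step 5: $ Q R (top = R).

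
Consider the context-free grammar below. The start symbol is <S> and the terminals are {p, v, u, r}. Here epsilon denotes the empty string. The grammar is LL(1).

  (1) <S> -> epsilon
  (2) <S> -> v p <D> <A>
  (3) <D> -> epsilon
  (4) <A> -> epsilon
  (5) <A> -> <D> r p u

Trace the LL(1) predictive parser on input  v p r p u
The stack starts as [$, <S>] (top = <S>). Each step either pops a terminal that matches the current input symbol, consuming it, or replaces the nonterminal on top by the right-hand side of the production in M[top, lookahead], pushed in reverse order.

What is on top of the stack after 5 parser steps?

<D>

     Stack          Input        Action
  1  $ <S>          v p r p u $  expand <S> -> v p <D> <A>
  2  $ <A> <D> p v  v p r p u $  match v
  3  $ <A> <D> p    p r p u $    match p
  4  $ <A> <D>      r p u $      expand <D> -> epsilon
  5  $ <A>          r p u $      expand <A> -> <D> r p u
Stack after step 5: $ u p r <D> (top = <D>).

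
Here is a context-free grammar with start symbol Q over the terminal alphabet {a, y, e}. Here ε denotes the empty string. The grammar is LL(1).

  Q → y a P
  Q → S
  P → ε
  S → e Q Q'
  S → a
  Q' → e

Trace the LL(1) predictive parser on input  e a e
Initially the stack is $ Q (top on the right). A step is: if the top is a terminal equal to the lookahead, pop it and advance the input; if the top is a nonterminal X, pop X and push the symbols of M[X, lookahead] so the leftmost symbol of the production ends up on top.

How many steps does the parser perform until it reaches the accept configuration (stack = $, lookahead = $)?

8

step 1: stack=$ Q  input=e a e $  — expand Q → S
step 2: stack=$ S  input=e a e $  — expand S → e Q Q'
step 3: stack=$ Q' Q e  input=e a e $  — match e
step 4: stack=$ Q' Q  input=a e $  — expand Q → S
step 5: stack=$ Q' S  input=a e $  — expand S → a
step 6: stack=$ Q' a  input=a e $  — match a
step 7: stack=$ Q'  input=e $  — expand Q' → e
step 8: stack=$ e  input=e $  — match e
Accept reached after 8 steps.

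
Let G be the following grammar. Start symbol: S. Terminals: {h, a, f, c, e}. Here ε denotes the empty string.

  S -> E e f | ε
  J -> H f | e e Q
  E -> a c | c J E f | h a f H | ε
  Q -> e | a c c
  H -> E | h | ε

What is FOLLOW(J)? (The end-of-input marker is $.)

{a, c, f, h}

FIRST(E) = {ε, a, c, h}
FIRST(Q) = {a, e}
FIRST(S) = {ε, a, c, e, h}  (via E e f)
FIRST(H) = {ε, a, c, h}  (via E)
FIRST(J) = {a, c, e, f, h}  (via H f)
FOLLOW(S) includes $ since S is the start symbol.
FOLLOW(S): S appears on no right-hand side. Thus FOLLOW(S) = {$}.
FOLLOW(J): in E->c J E f, J is followed by E f with FIRST {a, c, f, h}. Thus FOLLOW(J) = {a, c, f, h}.
FOLLOW(Q): in J->e e Q, the suffix after Q is empty, so FOLLOW(Q) ⊇ FOLLOW(J) = {a, c, f, h}. Thus FOLLOW(Q) = {a, c, f, h}.
FOLLOW(E): in S->E e f, E is followed by e f with FIRST {e}; in E->c J E f, E is followed by f with FIRST {f}; in H->E, the suffix after E is empty, so FOLLOW(E) ⊇ FOLLOW(H) = {e, f}. Thus FOLLOW(E) = {e, f}.
FOLLOW(H): in J->H f, H is followed by f with FIRST {f}; in E->h a f H, the suffix after H is empty, so FOLLOW(H) ⊇ FOLLOW(E) = {e, f}. Thus FOLLOW(H) = {e, f}.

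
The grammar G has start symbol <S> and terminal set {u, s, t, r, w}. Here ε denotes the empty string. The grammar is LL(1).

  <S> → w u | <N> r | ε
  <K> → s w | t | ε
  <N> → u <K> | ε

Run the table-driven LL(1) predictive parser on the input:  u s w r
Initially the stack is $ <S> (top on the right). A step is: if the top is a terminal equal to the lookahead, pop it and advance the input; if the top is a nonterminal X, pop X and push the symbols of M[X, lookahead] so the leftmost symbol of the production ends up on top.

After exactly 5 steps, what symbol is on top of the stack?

w

step 1: stack=$ <S>  input=u s w r $  — expand <S> → <N> r
step 2: stack=$ r <N>  input=u s w r $  — expand <N> → u <K>
step 3: stack=$ r <K> u  input=u s w r $  — match u
step 4: stack=$ r <K>  input=s w r $  — expand <K> → s w
step 5: stack=$ r w s  input=s w r $  — match s
Stack after step 5: $ r w (top = w).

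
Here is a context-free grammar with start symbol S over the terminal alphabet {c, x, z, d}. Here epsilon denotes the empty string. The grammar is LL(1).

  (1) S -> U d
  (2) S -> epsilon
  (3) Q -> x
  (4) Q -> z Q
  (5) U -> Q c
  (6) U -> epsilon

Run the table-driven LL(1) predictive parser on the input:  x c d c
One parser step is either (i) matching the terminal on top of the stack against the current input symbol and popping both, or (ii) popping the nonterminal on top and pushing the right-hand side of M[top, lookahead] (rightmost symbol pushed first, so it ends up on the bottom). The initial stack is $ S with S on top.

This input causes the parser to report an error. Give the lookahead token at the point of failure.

step 1: stack=$ S  input=x c d c $  — expand S -> U d
step 2: stack=$ d U  input=x c d c $  — expand U -> Q c
step 3: stack=$ d c Q  input=x c d c $  — expand Q -> x
step 4: stack=$ d c x  input=x c d c $  — match x
step 5: stack=$ d c  input=c d c $  — match c
step 6: stack=$ d  input=d c $  — match d
step 7: stack=$  input=c $  — error: stack empty but input remains

c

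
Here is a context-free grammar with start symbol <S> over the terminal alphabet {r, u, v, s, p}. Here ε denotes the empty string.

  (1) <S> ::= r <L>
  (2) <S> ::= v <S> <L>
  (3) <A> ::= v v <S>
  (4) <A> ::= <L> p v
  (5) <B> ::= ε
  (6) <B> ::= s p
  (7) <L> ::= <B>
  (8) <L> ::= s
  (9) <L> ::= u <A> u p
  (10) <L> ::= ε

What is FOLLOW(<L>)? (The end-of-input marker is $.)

{$, p, s, u}

FIRST(<S>): from <S>::=r <L> we get {r}; from <S>::=v <S> <L> we get {v}. So FIRST(<S>) = {r, v}.
FIRST(<B>): from <B>::=ε we get {ε}; from <B>::=s p we get {s}. So FIRST(<B>) = {ε, s}.
FIRST(<L>): from <L>::=<B> we get {ε, s}; from <L>::=s we get {s}; from <L>::=u <A> u p we get {u}; from <L>::=ε we get {ε}. So FIRST(<L>) = {ε, s, u}.
FIRST(<A>): from <A>::=v v <S> we get {v}; from <A>::=<L> p v we get {p, s, u}. So FIRST(<A>) = {p, s, u, v}.
FOLLOW(<S>) includes $ since <S> is the start symbol.
FOLLOW(<A>): in <L>::=u <A> u p, <A> is followed by u p with FIRST {u}. Thus FOLLOW(<A>) = {u}.
FOLLOW(<S>): in <S>::=v <S> <L>, <S> is followed by <L> with FIRST {ε, s, u}; in <S>::=v <S> <L>, the suffix after <S> is nullable (adds nothing new); in <A>::=v v <S>, the suffix after <S> is empty, so FOLLOW(<S>) ⊇ FOLLOW(<A>) = {u}. Thus FOLLOW(<S>) = {$, s, u}.
FOLLOW(<L>): in <S>::=r <L>, the suffix after <L> is empty, so FOLLOW(<L>) ⊇ FOLLOW(<S>) = {$, s, u}; in <S>::=v <S> <L>, the suffix after <L> is empty, so FOLLOW(<L>) ⊇ FOLLOW(<S>) = {$, s, u}; in <A>::=<L> p v, <L> is followed by p v with FIRST {p}. Thus FOLLOW(<L>) = {$, p, s, u}.
FOLLOW(<B>): in <L>::=<B>, the suffix after <B> is empty, so FOLLOW(<B>) ⊇ FOLLOW(<L>) = {$, p, s, u}. Thus FOLLOW(<B>) = {$, p, s, u}.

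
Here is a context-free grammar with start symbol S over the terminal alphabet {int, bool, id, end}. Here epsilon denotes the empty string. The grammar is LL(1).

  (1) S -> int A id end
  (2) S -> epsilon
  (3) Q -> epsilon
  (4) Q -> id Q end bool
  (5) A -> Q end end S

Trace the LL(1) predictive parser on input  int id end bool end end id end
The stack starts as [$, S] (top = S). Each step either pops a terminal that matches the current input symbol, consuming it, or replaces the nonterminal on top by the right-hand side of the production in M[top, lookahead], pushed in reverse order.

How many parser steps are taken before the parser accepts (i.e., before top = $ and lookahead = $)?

step 1: stack=$ S  input=int id end bool end end id end $  — expand S -> int A id end
step 2: stack=$ end id A int  input=int id end bool end end id end $  — match int
step 3: stack=$ end id A  input=id end bool end end id end $  — expand A -> Q end end S
step 4: stack=$ end id S end end Q  input=id end bool end end id end $  — expand Q -> id Q end bool
step 5: stack=$ end id S end end bool end Q id  input=id end bool end end id end $  — match id
step 6: stack=$ end id S end end bool end Q  input=end bool end end id end $  — expand Q -> epsilon
step 7: stack=$ end id S end end bool end  input=end bool end end id end $  — match end
step 8: stack=$ end id S end end bool  input=bool end end id end $  — match bool
step 9: stack=$ end id S end end  input=end end id end $  — match end
step 10: stack=$ end id S end  input=end id end $  — match end
step 11: stack=$ end id S  input=id end $  — expand S -> epsilon
step 12: stack=$ end id  input=id end $  — match id
step 13: stack=$ end  input=end $  — match end
Accept reached after 13 steps.

13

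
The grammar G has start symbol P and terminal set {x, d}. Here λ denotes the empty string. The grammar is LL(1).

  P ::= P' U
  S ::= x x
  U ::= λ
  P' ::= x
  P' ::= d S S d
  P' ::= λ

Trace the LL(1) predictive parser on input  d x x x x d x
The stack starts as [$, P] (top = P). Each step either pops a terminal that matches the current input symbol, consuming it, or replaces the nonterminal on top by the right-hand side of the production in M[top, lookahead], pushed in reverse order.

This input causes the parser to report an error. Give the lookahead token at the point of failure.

step 1: stack=$ P  input=d x x x x d x $  — expand P ::= P' U
step 2: stack=$ U P'  input=d x x x x d x $  — expand P' ::= d S S d
step 3: stack=$ U d S S d  input=d x x x x d x $  — match d
step 4: stack=$ U d S S  input=x x x x d x $  — expand S ::= x x
step 5: stack=$ U d S x x  input=x x x x d x $  — match x
step 6: stack=$ U d S x  input=x x x d x $  — match x
step 7: stack=$ U d S  input=x x d x $  — expand S ::= x x
step 8: stack=$ U d x x  input=x x d x $  — match x
step 9: stack=$ U d x  input=x d x $  — match x
step 10: stack=$ U d  input=d x $  — match d
step 11: stack=$ U  input=x $  — error: M[U, x] is empty

x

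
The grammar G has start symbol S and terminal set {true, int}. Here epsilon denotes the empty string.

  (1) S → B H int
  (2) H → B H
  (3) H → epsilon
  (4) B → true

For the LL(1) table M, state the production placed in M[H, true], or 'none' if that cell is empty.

H → B H

FIRST(B): from B→true we get {true}. So FIRST(B) = {true}.
FIRST(S): from S→B H int we get {true}. So FIRST(S) = {true}.
FIRST(H): from H→B H we get {true}; from H→epsilon we get {epsilon}. So FIRST(H) = {epsilon, true}.
FOLLOW(S) includes $ since S is the start symbol.
FOLLOW(H): in S→B H int, H is followed by int with FIRST {int}; in H→B H, the suffix after H is empty (adds nothing new). Thus FOLLOW(H) = {int}.
For H → B H: FIRST(B H) = {true}, so it goes in M[H, t] for t ∈ {true}.
For H → epsilon: FIRST(epsilon) = {epsilon}, so it goes in M[H, t] for t ∈ {}; since epsilon ∈ FIRST, also for every t ∈ FOLLOW(H) = {int}.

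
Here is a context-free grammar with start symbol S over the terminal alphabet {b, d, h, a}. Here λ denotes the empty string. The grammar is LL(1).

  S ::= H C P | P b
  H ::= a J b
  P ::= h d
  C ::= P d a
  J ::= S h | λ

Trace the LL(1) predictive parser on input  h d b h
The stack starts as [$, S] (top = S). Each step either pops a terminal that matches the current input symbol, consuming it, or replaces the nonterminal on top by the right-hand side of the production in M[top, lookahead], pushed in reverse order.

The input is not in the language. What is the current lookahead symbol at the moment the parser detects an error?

h

     Stack    Input      Action
  1  $ S      h d b h $  expand S ::= P b
  2  $ b P    h d b h $  expand P ::= h d
  3  $ b d h  h d b h $  match h
  4  $ b d    d b h $    match d
  5  $ b      b h $      match b
  6  $        h $        error: stack empty but input remains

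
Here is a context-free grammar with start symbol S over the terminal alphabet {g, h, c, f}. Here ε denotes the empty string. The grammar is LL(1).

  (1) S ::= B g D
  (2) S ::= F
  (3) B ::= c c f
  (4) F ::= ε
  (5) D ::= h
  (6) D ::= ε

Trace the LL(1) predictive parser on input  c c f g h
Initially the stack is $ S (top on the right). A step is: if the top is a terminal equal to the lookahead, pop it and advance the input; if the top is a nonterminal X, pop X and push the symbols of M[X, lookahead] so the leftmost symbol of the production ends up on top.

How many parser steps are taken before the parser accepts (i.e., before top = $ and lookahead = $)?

step 1: stack=$ S  input=c c f g h $  — expand S ::= B g D
step 2: stack=$ D g B  input=c c f g h $  — expand B ::= c c f
step 3: stack=$ D g f c c  input=c c f g h $  — match c
step 4: stack=$ D g f c  input=c f g h $  — match c
step 5: stack=$ D g f  input=f g h $  — match f
step 6: stack=$ D g  input=g h $  — match g
step 7: stack=$ D  input=h $  — expand D ::= h
step 8: stack=$ h  input=h $  — match h
Accept reached after 8 steps.

8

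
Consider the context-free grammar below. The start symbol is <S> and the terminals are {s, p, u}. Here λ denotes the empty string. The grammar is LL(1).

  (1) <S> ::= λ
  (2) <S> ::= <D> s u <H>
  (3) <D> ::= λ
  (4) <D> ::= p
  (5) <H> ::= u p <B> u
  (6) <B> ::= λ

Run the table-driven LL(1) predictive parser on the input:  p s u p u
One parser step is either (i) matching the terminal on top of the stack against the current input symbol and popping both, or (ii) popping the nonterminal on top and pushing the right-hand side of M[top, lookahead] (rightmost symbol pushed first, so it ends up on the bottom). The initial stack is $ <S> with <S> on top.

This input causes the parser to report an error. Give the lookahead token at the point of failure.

p

     Stack          Input        Action
  1  $ <S>          p s u p u $  expand <S> ::= <D> s u <H>
  2  $ <H> u s <D>  p s u p u $  expand <D> ::= p
  3  $ <H> u s p    p s u p u $  match p
  4  $ <H> u s      s u p u $    match s
  5  $ <H> u        u p u $      match u
  6  $ <H>          p u $        error: M[<H>, p] is empty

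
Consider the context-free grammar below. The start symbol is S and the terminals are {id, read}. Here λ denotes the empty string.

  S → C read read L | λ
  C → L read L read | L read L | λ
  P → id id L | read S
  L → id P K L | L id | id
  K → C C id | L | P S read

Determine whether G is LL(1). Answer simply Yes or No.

FIRST(S) = {λ, id, read}
FIRST(C) = {λ, id}
FIRST(P) = {id, read}
FIRST(L) = {id}
FIRST(K) = {id, read}
FOLLOW(S) = {$, id, read}
FOLLOW(C) = {id, read}
FOLLOW(P) = {id, read}
FOLLOW(L) = {$, id, read}
FOLLOW(K) = {id}
Cell M[C, id] receives both C → L read L read and C → L read L and C → λ — the grammar is not LL(1).

No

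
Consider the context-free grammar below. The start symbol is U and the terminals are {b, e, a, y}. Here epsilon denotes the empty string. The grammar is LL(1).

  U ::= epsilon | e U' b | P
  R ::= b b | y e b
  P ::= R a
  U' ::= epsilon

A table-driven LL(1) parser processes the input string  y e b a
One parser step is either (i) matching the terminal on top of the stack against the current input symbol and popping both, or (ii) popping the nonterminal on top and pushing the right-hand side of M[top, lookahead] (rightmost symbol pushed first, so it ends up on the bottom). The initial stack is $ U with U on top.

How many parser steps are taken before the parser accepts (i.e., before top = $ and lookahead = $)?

step 1: stack=$ U  input=y e b a $  — expand U ::= P
step 2: stack=$ P  input=y e b a $  — expand P ::= R a
step 3: stack=$ a R  input=y e b a $  — expand R ::= y e b
step 4: stack=$ a b e y  input=y e b a $  — match y
step 5: stack=$ a b e  input=e b a $  — match e
step 6: stack=$ a b  input=b a $  — match b
step 7: stack=$ a  input=a $  — match a
Accept reached after 7 steps.

7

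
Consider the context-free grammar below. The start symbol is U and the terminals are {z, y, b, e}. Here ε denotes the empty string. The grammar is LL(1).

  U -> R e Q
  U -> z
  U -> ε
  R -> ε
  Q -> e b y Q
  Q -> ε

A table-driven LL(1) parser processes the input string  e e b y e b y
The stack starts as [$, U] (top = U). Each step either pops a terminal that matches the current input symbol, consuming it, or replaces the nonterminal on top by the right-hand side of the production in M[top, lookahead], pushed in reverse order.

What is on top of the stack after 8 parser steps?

step 1: stack=$ U  input=e e b y e b y $  — expand U -> R e Q
step 2: stack=$ Q e R  input=e e b y e b y $  — expand R -> ε
step 3: stack=$ Q e  input=e e b y e b y $  — match e
step 4: stack=$ Q  input=e b y e b y $  — expand Q -> e b y Q
step 5: stack=$ Q y b e  input=e b y e b y $  — match e
step 6: stack=$ Q y b  input=b y e b y $  — match b
step 7: stack=$ Q y  input=y e b y $  — match y
step 8: stack=$ Q  input=e b y $  — expand Q -> e b y Q
Stack after step 8: $ Q y b e (top = e).

e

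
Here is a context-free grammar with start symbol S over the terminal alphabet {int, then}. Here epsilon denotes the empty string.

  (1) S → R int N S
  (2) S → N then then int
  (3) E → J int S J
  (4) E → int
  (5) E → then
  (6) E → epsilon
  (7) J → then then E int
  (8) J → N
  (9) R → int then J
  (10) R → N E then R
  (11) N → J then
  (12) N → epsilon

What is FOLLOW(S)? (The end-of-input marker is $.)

{$, int, then}

FIRST(S): from S→R int N S we get {int, then}; from S→N then then int we get {then}. So FIRST(S) = {int, then}.
FIRST(E): from E→J int S J we get {int, then}; from E→int we get {int}; from E→then we get {then}; from E→epsilon we get {epsilon}. So FIRST(E) = {epsilon, int, then}.
FIRST(J): from J→then then E int we get {then}; from J→N we get {epsilon, then}. So FIRST(J) = {epsilon, then}.
FIRST(N): from N→J then we get {then}; from N→epsilon we get {epsilon}. So FIRST(N) = {epsilon, then}.
FIRST(R): from R→int then J we get {int}; from R→N E then R we get {int, then}. So FIRST(R) = {int, then}.
FOLLOW(S) includes $ since S is the start symbol.
FOLLOW(E): in J→then then E int, E is followed by int with FIRST {int}; in R→N E then R, E is followed by then R with FIRST {then}. Thus FOLLOW(E) = {int, then}.
FOLLOW(S): in S→R int N S, the suffix after S is empty (adds nothing new); in E→J int S J, S is followed by J with FIRST {epsilon, then}; in E→J int S J, the suffix after S is nullable, so FOLLOW(S) ⊇ FOLLOW(E) = {int, then}. Thus FOLLOW(S) = {$, int, then}.
FOLLOW(R): in S→R int N S, R is followed by int N S with FIRST {int}; in R→N E then R, the suffix after R is empty (adds nothing new). Thus FOLLOW(R) = {int}.
FOLLOW(J): in E→J int S J (occurrence 1), J is followed by int S J with FIRST {int}; in E→J int S J (occurrence 2), the suffix after J is empty, so FOLLOW(J) ⊇ FOLLOW(E) = {int, then}; in R→int then J, the suffix after J is empty, so FOLLOW(J) ⊇ FOLLOW(R) = {int}; in N→J then, J is followed by then with FIRST {then}. Thus FOLLOW(J) = {int, then}.
FOLLOW(N): in S→R int N S, N is followed by S with FIRST {int, then}; in S→N then then int, N is followed by then then int with FIRST {then}; in J→N, the suffix after N is empty, so FOLLOW(N) ⊇ FOLLOW(J) = {int, then}; in R→N E then R, N is followed by E then R with FIRST {int, then}. Thus FOLLOW(N) = {int, then}.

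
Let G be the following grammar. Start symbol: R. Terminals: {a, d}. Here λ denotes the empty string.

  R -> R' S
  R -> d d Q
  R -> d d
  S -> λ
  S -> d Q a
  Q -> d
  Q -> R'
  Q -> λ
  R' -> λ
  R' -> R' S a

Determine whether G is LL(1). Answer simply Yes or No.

FIRST(R) = {λ, a, d}
FIRST(S) = {λ, d}
FIRST(Q) = {λ, a, d}
FIRST(R') = {λ, a, d}
FOLLOW(R) = {$}
FOLLOW(S) = {$, a}
FOLLOW(Q) = {$, a}
FOLLOW(R') = {$, a, d}
Cell M[Q, $] receives both Q -> R' and Q -> λ — the grammar is not LL(1).

No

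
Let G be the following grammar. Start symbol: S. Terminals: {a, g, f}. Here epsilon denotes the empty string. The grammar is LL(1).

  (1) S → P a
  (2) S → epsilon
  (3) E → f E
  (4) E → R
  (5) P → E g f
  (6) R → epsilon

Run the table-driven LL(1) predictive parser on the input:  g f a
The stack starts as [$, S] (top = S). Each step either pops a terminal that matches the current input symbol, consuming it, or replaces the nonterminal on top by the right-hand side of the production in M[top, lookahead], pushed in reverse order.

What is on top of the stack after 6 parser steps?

a

step 1: stack=$ S  input=g f a $  — expand S → P a
step 2: stack=$ a P  input=g f a $  — expand P → E g f
step 3: stack=$ a f g E  input=g f a $  — expand E → R
step 4: stack=$ a f g R  input=g f a $  — expand R → epsilon
step 5: stack=$ a f g  input=g f a $  — match g
step 6: stack=$ a f  input=f a $  — match f
Stack after step 6: $ a (top = a).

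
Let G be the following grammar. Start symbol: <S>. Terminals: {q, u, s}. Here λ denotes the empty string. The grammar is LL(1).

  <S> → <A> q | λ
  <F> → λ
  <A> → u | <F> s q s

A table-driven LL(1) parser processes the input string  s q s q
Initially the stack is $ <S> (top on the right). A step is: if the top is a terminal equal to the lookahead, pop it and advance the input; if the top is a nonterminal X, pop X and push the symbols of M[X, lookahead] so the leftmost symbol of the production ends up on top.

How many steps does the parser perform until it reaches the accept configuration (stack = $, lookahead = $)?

     Stack          Input      Action
  1  $ <S>          s q s q $  expand <S> → <A> q
  2  $ q <A>        s q s q $  expand <A> → <F> s q s
  3  $ q s q s <F>  s q s q $  expand <F> → λ
  4  $ q s q s      s q s q $  match s
  5  $ q s q        q s q $    match q
  6  $ q s          s q $      match s
  7  $ q            q $        match q
Accept reached after 7 steps.

7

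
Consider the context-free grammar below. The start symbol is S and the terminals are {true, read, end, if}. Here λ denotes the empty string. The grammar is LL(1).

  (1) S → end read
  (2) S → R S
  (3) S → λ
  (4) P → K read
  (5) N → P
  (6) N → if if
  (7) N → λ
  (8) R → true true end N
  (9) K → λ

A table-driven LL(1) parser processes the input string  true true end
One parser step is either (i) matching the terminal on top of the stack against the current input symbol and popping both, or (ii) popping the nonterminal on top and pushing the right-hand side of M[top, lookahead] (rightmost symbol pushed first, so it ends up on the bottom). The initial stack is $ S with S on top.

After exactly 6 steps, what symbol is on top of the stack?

step 1: stack=$ S  input=true true end $  — expand S → R S
step 2: stack=$ S R  input=true true end $  — expand R → true true end N
step 3: stack=$ S N end true true  input=true true end $  — match true
step 4: stack=$ S N end true  input=true end $  — match true
step 5: stack=$ S N end  input=end $  — match end
step 6: stack=$ S N  input=$  — expand N → λ
Stack after step 6: $ S (top = S).

S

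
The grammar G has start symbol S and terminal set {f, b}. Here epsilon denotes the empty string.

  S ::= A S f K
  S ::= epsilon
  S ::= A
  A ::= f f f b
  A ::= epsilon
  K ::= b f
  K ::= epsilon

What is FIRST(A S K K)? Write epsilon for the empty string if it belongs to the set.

{epsilon, b, f}

FIRST(A) = {epsilon, f}
FIRST(K) = {epsilon, b}
FIRST(S) = {epsilon, f}  (via A S f K, A)
FIRST(A S K K): take FIRST of each symbol in turn, carrying on past any symbol whose FIRST contains epsilon; result {epsilon, b, f}.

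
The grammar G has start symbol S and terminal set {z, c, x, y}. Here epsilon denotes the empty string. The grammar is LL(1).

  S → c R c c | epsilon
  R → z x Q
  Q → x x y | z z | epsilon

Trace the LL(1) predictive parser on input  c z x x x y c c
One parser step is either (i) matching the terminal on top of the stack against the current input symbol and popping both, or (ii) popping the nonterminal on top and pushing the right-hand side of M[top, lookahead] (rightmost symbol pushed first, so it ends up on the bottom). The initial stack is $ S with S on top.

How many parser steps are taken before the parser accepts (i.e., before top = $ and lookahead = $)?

11

step 1: stack=$ S  input=c z x x x y c c $  — expand S → c R c c
step 2: stack=$ c c R c  input=c z x x x y c c $  — match c
step 3: stack=$ c c R  input=z x x x y c c $  — expand R → z x Q
step 4: stack=$ c c Q x z  input=z x x x y c c $  — match z
step 5: stack=$ c c Q x  input=x x x y c c $  — match x
step 6: stack=$ c c Q  input=x x y c c $  — expand Q → x x y
step 7: stack=$ c c y x x  input=x x y c c $  — match x
step 8: stack=$ c c y x  input=x y c c $  — match x
step 9: stack=$ c c y  input=y c c $  — match y
step 10: stack=$ c c  input=c c $  — match c
step 11: stack=$ c  input=c $  — match c
Accept reached after 11 steps.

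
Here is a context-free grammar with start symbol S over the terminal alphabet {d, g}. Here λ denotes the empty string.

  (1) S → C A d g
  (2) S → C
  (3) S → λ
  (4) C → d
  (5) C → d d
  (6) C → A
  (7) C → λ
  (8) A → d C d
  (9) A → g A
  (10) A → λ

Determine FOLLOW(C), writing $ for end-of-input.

FIRST(A) = {λ, d, g}
FIRST(C) = {λ, d, g}  (via A)
FIRST(S) = {λ, d, g}  (via C A d g, C)
FOLLOW(S) includes $ since S is the start symbol.
FOLLOW(S): S appears on no right-hand side. Thus FOLLOW(S) = {$}.
FOLLOW(C): in S→C A d g, C is followed by A d g with FIRST {d, g}; in S→C, the suffix after C is empty, so FOLLOW(C) ⊇ FOLLOW(S) = {$}; in A→d C d, C is followed by d with FIRST {d}. Thus FOLLOW(C) = {$, d, g}.
FOLLOW(A): in S→C A d g, A is followed by d g with FIRST {d}; in C→A, the suffix after A is empty, so FOLLOW(A) ⊇ FOLLOW(C) = {$, d, g}; in A→g A, the suffix after A is empty (adds nothing new). Thus FOLLOW(A) = {$, d, g}.

{$, d, g}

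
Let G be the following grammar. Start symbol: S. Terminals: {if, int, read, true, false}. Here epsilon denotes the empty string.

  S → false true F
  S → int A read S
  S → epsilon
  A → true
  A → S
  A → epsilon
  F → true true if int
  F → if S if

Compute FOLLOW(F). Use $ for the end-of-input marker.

{$, if, read}

FIRST(S) = {epsilon, false, int}
FIRST(F) = {if, true}
FIRST(A) = {epsilon, false, int, true}  (via S)
FOLLOW(S) includes $ since S is the start symbol.
FOLLOW(A): in S→int A read S, A is followed by read S with FIRST {read}. Thus FOLLOW(A) = {read}.
FOLLOW(S): in S→int A read S, the suffix after S is empty (adds nothing new); in A→S, the suffix after S is empty, so FOLLOW(S) ⊇ FOLLOW(A) = {read}; in F→if S if, S is followed by if with FIRST {if}. Thus FOLLOW(S) = {$, if, read}.
FOLLOW(F): in S→false true F, the suffix after F is empty, so FOLLOW(F) ⊇ FOLLOW(S) = {$, if, read}. Thus FOLLOW(F) = {$, if, read}.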